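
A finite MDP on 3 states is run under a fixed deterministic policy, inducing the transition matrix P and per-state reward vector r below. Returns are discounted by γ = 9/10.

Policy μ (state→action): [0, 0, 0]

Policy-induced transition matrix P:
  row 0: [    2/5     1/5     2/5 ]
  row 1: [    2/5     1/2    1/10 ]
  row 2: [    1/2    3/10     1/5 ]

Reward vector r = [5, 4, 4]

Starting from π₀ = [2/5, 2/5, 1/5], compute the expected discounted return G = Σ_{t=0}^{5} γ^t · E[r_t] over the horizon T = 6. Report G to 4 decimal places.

t=0: π = [0.4000, 0.4000, 0.2000], E[r] = 4.4000, γ^t·E[r] = 4.400000, running G = 4.400000
t=1: π = [0.4200, 0.3400, 0.2400], E[r] = 4.4200, γ^t·E[r] = 3.978000, running G = 8.378000
t=2: π = [0.4240, 0.3260, 0.2500], E[r] = 4.4240, γ^t·E[r] = 3.583440, running G = 11.961440
t=3: π = [0.4250, 0.3228, 0.2522], E[r] = 4.4250, γ^t·E[r] = 3.225825, running G = 15.187265
t=4: π = [0.4252, 0.3221, 0.2527], E[r] = 4.4252, γ^t·E[r] = 2.903387, running G = 18.090652
t=5: π = [0.4253, 0.3219, 0.2528], E[r] = 4.4253, γ^t·E[r] = 2.613079, running G = 20.703731

G = 20.7037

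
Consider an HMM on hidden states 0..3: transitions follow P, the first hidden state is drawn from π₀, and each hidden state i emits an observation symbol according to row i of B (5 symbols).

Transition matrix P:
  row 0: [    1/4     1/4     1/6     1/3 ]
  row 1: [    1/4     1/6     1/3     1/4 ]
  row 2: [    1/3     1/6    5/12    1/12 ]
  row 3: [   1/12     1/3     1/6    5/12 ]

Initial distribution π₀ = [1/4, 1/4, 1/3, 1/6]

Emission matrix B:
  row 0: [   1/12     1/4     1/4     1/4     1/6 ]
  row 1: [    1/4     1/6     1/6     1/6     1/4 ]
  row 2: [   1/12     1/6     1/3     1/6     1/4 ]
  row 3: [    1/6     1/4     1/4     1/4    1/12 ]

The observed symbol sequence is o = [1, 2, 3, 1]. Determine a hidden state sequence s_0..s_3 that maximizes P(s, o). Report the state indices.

t=0: δ = [6.250e-02, 4.167e-02, 5.556e-02, 4.167e-02]  (obs o_0=1)
t=1: δ = [4.630e-03, 2.604e-03, 7.716e-03, 5.208e-03]  ψ = [2, 0, 2, 0]  (obs o_1=2)
t=2: δ = [6.430e-04, 2.894e-04, 5.358e-04, 5.425e-04]  ψ = [2, 3, 2, 3]  (obs o_2=3)
t=3: δ = [4.465e-05, 3.014e-05, 3.721e-05, 5.651e-05]  ψ = [2, 3, 2, 3]  (obs o_3=1)
backtrack: best end state = 3; path = [0, 3, 3, 3]

path = [0, 3, 3, 3]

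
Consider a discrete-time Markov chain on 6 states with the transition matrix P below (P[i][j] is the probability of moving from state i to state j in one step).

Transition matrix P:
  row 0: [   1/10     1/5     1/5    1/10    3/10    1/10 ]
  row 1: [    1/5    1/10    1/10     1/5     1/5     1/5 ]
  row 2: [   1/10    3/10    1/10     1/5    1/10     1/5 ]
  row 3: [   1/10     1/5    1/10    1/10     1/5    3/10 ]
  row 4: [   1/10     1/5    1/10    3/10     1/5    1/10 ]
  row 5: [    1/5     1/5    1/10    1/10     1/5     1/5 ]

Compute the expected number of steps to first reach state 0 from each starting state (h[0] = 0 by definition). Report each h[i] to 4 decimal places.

h = [0.0000, 6.5402, 7.1223, 7.1294, 7.2590, 6.4813]

First-step conditioning: h[0] = 0; for i ≠ 0, h[i] = 1 + Σ_k P[i][k]·h[k].
  h[1] = 1 + 1/10·h[1] + 1/10·h[2] + 1/5·h[3] + 1/5·h[4] + 1/5·h[5]
  h[2] = 1 + 3/10·h[1] + 1/10·h[2] + 1/5·h[3] + 1/10·h[4] + 1/5·h[5]
  h[3] = 1 + 1/5·h[1] + 1/10·h[2] + 1/10·h[3] + 1/5·h[4] + 3/10·h[5]
  h[4] = 1 + 1/5·h[1] + 1/10·h[2] + 3/10·h[3] + 1/5·h[4] + 1/10·h[5]
  h[5] = 1 + 1/5·h[1] + 1/10·h[2] + 1/10·h[3] + 1/5·h[4] + 1/5·h[5]
Solving the 5×5 linear system over states ≠ 0 gives exactly h = [0, 27750/4243, 30220/4243, 30250/4243, 30800/4243, 27500/4243] (h[0] = 0 is the target).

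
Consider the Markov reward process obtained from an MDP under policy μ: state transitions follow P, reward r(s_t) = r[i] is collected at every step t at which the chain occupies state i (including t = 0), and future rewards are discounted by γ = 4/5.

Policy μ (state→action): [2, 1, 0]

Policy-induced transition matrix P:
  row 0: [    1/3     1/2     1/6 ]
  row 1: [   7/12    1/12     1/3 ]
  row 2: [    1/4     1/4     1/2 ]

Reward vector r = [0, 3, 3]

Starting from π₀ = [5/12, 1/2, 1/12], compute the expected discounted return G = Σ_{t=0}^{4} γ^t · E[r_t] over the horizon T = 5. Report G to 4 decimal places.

G = 5.9646

t=0: π = [0.4167, 0.5000, 0.0833], E[r] = 1.7500, γ^t·E[r] = 1.750000, running G = 1.750000
t=1: π = [0.4514, 0.2708, 0.2778], E[r] = 1.6458, γ^t·E[r] = 1.316667, running G = 3.066667
t=2: π = [0.3779, 0.3177, 0.3044], E[r] = 1.8663, γ^t·E[r] = 1.194444, running G = 4.261111
t=3: π = [0.3874, 0.2915, 0.3211], E[r] = 1.8378, γ^t·E[r] = 0.940963, running G = 5.202074
t=4: π = [0.3795, 0.2983, 0.3223], E[r] = 1.8616, γ^t·E[r] = 0.762523, running G = 5.964598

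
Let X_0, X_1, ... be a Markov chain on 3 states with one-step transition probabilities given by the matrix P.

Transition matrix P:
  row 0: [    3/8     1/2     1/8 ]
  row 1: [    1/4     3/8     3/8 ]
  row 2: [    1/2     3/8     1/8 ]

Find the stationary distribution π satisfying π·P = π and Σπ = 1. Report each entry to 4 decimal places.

Balance equations π_j = Σ_i π_i·P[i][j]:
  π_0 = 3/8·π_0 + 1/4·π_1 + 1/2·π_2
  π_1 = 1/2·π_0 + 3/8·π_1 + 3/8·π_2
  normalize: π_0 + π_1 + π_2 = 1
Solving the linear system gives exactly π = [13/37, 31/74, 17/74].

π = [0.3514, 0.4189, 0.2297]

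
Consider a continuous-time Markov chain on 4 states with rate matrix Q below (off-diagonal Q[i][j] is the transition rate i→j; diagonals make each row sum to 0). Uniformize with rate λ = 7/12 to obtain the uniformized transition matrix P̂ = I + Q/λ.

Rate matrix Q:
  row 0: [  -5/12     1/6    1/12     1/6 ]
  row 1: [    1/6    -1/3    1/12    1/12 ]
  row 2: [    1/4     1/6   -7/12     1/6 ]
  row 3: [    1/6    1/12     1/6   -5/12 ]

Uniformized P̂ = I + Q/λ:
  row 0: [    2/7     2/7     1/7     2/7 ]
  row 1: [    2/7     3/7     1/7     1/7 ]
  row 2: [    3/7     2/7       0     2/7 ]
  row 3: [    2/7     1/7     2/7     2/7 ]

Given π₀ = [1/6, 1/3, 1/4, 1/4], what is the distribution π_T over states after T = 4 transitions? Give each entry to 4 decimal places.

π = [0.3079, 0.2928, 0.1555, 0.2439]

t=0: π = [0.1667, 0.3333, 0.2500, 0.2500]
t=1: π = [0.3214, 0.2976, 0.1429, 0.2381]
t=2: π = [0.3061, 0.2942, 0.1565, 0.2432]
t=3: π = [0.3081, 0.2930, 0.1552, 0.2437]
t=4: π = [0.3079, 0.2928, 0.1555, 0.2439]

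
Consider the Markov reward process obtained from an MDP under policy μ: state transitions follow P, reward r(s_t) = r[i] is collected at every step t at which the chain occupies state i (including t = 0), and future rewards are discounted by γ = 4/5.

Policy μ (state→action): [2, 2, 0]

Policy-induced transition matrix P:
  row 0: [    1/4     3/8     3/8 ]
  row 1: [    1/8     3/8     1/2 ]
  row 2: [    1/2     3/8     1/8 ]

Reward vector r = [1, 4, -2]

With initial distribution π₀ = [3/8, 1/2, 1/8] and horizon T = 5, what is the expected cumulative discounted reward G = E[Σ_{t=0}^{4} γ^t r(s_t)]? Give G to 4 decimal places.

G = 4.6150

t=0: π = [0.3750, 0.5000, 0.1250], E[r] = 2.1250, γ^t·E[r] = 2.125000, running G = 2.125000
t=1: π = [0.2188, 0.3750, 0.4063], E[r] = 0.9063, γ^t·E[r] = 0.725000, running G = 2.850000
t=2: π = [0.3047, 0.3750, 0.3203], E[r] = 1.1641, γ^t·E[r] = 0.745000, running G = 3.595000
t=3: π = [0.2832, 0.3750, 0.3418], E[r] = 1.0996, γ^t·E[r] = 0.563000, running G = 4.158000
t=4: π = [0.2886, 0.3750, 0.3364], E[r] = 1.1157, γ^t·E[r] = 0.457000, running G = 4.615000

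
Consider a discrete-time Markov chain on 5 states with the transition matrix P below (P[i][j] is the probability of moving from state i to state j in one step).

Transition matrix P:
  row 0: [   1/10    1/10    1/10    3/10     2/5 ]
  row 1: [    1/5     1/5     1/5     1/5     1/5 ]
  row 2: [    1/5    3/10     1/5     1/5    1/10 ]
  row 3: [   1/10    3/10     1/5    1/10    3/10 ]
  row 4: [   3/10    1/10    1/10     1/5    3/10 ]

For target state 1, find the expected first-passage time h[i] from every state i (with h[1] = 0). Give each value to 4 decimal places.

First-step conditioning: h[1] = 0; for i ≠ 1, h[i] = 1 + Σ_k P[i][k]·h[k].
  h[0] = 1 + 1/10·h[0] + 1/10·h[2] + 3/10·h[3] + 2/5·h[4]
  h[2] = 1 + 1/5·h[0] + 1/5·h[2] + 1/5·h[3] + 1/10·h[4]
  h[3] = 1 + 1/10·h[0] + 1/5·h[2] + 1/10·h[3] + 3/10·h[4]
  h[4] = 1 + 3/10·h[0] + 1/10·h[2] + 1/5·h[3] + 3/10·h[4]
Solving the 4×4 linear system over states ≠ 1 gives exactly h = [11870/2013, 0, 9410/2013, 9670/2013, 12070/2013] (h[1] = 0 is the target).

h = [5.8967, 0.0000, 4.6746, 4.8038, 5.9960]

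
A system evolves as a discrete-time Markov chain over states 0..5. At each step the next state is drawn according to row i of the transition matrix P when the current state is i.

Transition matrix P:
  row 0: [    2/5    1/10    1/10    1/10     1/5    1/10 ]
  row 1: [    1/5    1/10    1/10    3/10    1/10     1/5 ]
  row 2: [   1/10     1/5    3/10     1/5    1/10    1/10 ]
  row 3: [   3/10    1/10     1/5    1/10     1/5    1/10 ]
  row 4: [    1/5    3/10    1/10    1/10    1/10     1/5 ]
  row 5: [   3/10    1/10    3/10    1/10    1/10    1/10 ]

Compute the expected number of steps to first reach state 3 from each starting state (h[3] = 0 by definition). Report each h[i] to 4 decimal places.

h = [6.9171, 5.5428, 5.9139, 0.0000, 6.6514, 6.7430]

First-step conditioning: h[3] = 0; for i ≠ 3, h[i] = 1 + Σ_k P[i][k]·h[k].
  h[0] = 1 + 2/5·h[0] + 1/10·h[1] + 1/10·h[2] + 1/5·h[4] + 1/10·h[5]
  h[1] = 1 + 1/5·h[0] + 1/10·h[1] + 1/10·h[2] + 1/10·h[4] + 1/5·h[5]
  h[2] = 1 + 1/10·h[0] + 1/5·h[1] + 3/10·h[2] + 1/10·h[4] + 1/10·h[5]
  h[4] = 1 + 1/5·h[0] + 3/10·h[1] + 1/10·h[2] + 1/10·h[4] + 1/5·h[5]
  h[5] = 1 + 3/10·h[0] + 1/10·h[1] + 3/10·h[2] + 1/10·h[4] + 1/10·h[5]
Solving the 5×5 linear system over states ≠ 3 gives exactly h = [15100/2183, 12100/2183, 12910/2183, 0, 14520/2183, 14720/2183] (h[3] = 0 is the target).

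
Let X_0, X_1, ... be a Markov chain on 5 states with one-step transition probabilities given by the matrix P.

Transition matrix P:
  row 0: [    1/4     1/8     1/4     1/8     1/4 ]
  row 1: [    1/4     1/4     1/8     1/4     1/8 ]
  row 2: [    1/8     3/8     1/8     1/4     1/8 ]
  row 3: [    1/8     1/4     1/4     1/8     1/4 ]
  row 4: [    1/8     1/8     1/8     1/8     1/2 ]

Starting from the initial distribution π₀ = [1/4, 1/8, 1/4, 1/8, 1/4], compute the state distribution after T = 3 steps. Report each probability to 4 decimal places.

t=0: π = [0.2500, 0.1250, 0.2500, 0.1250, 0.2500]
t=1: π = [0.1719, 0.2188, 0.1719, 0.1719, 0.2656]
t=2: π = [0.1738, 0.2168, 0.1680, 0.1738, 0.2676]
t=3: π = [0.1738, 0.2158, 0.1685, 0.1731, 0.2688]

π = [0.1738, 0.2158, 0.1685, 0.1731, 0.2688]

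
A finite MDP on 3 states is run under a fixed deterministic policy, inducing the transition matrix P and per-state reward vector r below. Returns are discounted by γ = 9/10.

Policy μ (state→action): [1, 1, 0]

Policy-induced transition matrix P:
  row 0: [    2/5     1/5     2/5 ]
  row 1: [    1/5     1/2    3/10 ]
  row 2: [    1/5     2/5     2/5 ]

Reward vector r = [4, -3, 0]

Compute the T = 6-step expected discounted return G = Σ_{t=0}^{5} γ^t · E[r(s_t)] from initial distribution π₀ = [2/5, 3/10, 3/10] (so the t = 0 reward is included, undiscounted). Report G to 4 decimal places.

t=0: π = [0.4000, 0.3000, 0.3000], E[r] = 0.7000, γ^t·E[r] = 0.700000, running G = 0.700000
t=1: π = [0.2800, 0.3500, 0.3700], E[r] = 0.0700, γ^t·E[r] = 0.063000, running G = 0.763000
t=2: π = [0.2560, 0.3790, 0.3650], E[r] = -0.1130, γ^t·E[r] = -0.091530, running G = 0.671470
t=3: π = [0.2512, 0.3867, 0.3621], E[r] = -0.1553, γ^t·E[r] = -0.113214, running G = 0.558256
t=4: π = [0.2502, 0.3884, 0.3613], E[r] = -0.1643, γ^t·E[r] = -0.107817, running G = 0.450439
t=5: π = [0.2500, 0.3888, 0.3612], E[r] = -0.1662, γ^t·E[r] = -0.098135, running G = 0.352304

G = 0.3523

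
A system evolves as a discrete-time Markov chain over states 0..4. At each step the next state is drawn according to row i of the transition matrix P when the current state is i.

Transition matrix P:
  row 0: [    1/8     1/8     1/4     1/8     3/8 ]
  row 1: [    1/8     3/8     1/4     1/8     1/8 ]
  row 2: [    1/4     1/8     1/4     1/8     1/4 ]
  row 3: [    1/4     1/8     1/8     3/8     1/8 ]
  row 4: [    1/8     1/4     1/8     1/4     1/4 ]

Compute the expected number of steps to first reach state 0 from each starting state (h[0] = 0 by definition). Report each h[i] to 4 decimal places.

h = [0.0000, 5.7167, 5.0000, 4.8833, 5.7000]

First-step conditioning: h[0] = 0; for i ≠ 0, h[i] = 1 + Σ_k P[i][k]·h[k].
  h[1] = 1 + 3/8·h[1] + 1/4·h[2] + 1/8·h[3] + 1/8·h[4]
  h[2] = 1 + 1/8·h[1] + 1/4·h[2] + 1/8·h[3] + 1/4·h[4]
  h[3] = 1 + 1/8·h[1] + 1/8·h[2] + 3/8·h[3] + 1/8·h[4]
  h[4] = 1 + 1/4·h[1] + 1/8·h[2] + 1/4·h[3] + 1/4·h[4]
Solving the 4×4 linear system over states ≠ 0 gives exactly h = [0, 343/60, 5, 293/60, 57/10] (h[0] = 0 is the target).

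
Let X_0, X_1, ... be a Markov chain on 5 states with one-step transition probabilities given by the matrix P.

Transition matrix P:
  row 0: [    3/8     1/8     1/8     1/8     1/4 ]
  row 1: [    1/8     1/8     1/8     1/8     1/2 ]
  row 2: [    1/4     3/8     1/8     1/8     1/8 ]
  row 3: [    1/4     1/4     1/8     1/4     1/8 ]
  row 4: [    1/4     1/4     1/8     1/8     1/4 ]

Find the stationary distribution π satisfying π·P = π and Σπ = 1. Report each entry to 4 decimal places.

Balance equations π_j = Σ_i π_i·P[i][j]:
  π_0 = 3/8·π_0 + 1/8·π_1 + 1/4·π_2 + 1/4·π_3 + 1/4·π_4
  π_1 = 1/8·π_0 + 1/8·π_1 + 3/8·π_2 + 1/4·π_3 + 1/4·π_4
  π_2 = 1/8·π_0 + 1/8·π_1 + 1/8·π_2 + 1/8·π_3 + 1/8·π_4
  π_3 = 1/8·π_0 + 1/8·π_1 + 1/8·π_2 + 1/4·π_3 + 1/8·π_4
  normalize: π_0 + π_1 + π_2 + π_3 + π_4 = 1
Solving the linear system gives exactly π = [127/496, 103/496, 1/8, 1/7, 233/868].

π = [0.2560, 0.2077, 0.1250, 0.1429, 0.2684]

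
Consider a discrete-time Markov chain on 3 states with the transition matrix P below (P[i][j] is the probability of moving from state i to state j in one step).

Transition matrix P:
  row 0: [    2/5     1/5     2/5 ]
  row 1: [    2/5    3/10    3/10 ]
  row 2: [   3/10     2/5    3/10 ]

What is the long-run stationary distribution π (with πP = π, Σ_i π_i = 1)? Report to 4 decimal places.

Balance equations π_j = Σ_i π_i·P[i][j]:
  π_0 = 2/5·π_0 + 2/5·π_1 + 3/10·π_2
  π_1 = 1/5·π_0 + 3/10·π_1 + 2/5·π_2
  normalize: π_0 + π_1 + π_2 = 1
Solving the linear system gives exactly π = [37/101, 30/101, 34/101].

π = [0.3663, 0.2970, 0.3366]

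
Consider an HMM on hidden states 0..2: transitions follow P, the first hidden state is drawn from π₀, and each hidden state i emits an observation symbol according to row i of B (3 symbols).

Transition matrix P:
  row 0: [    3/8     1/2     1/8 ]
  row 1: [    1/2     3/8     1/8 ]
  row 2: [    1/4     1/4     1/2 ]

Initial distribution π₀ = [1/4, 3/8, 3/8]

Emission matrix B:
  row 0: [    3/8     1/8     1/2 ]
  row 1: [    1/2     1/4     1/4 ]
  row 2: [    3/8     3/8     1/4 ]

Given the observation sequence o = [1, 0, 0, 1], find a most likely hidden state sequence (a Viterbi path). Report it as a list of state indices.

path = [2, 2, 2, 2]

t=0: δ = [3.125e-02, 9.375e-02, 1.406e-01]  (obs o_0=1)
t=1: δ = [1.758e-02, 1.758e-02, 2.637e-02]  ψ = [1, 1, 2]  (obs o_1=0)
t=2: δ = [3.296e-03, 4.395e-03, 4.944e-03]  ψ = [1, 0, 2]  (obs o_2=0)
t=3: δ = [2.747e-04, 4.120e-04, 9.270e-04]  ψ = [1, 0, 2]  (obs o_3=1)
backtrack: best end state = 2; path = [2, 2, 2, 2]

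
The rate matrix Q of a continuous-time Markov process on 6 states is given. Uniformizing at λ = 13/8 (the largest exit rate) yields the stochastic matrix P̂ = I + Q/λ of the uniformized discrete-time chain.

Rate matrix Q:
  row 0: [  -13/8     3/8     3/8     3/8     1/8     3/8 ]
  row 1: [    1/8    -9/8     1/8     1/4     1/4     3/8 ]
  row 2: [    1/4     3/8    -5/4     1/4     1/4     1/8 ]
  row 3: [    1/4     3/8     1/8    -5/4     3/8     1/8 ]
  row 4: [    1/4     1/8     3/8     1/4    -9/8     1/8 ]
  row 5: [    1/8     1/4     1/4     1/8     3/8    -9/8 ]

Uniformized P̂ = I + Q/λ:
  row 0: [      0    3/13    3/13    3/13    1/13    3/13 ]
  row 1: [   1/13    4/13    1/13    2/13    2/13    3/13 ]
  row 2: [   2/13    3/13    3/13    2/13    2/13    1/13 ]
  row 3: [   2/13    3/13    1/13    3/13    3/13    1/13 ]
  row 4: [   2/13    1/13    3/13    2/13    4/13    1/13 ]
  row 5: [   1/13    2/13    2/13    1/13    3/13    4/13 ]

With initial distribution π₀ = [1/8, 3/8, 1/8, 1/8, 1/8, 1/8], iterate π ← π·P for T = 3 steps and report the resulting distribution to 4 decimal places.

t=0: π = [0.1250, 0.3750, 0.1250, 0.1250, 0.1250, 0.1250]
t=1: π = [0.0962, 0.2308, 0.1442, 0.1635, 0.1827, 0.1827]
t=2: π = [0.1072, 0.2064, 0.1561, 0.1598, 0.2012, 0.1694]
t=3: π = [0.1084, 0.2027, 0.1614, 0.1614, 0.2019, 0.1643]

π = [0.1084, 0.2027, 0.1614, 0.1614, 0.2019, 0.1643]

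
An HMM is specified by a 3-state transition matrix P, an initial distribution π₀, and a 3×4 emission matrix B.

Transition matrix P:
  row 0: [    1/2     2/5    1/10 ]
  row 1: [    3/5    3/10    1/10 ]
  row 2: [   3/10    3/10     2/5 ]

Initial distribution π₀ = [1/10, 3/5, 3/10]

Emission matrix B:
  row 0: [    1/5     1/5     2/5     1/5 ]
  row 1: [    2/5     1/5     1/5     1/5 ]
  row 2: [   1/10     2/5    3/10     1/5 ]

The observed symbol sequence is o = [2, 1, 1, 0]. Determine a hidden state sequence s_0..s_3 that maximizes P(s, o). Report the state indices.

path = [2, 2, 2, 1]

t=0: δ = [4.000e-02, 1.200e-01, 9.000e-02]  (obs o_0=2)
t=1: δ = [1.440e-02, 7.200e-03, 1.440e-02]  ψ = [1, 1, 2]  (obs o_1=1)
t=2: δ = [1.440e-03, 1.152e-03, 2.304e-03]  ψ = [0, 0, 2]  (obs o_2=1)
t=3: δ = [1.440e-04, 2.765e-04, 9.216e-05]  ψ = [0, 2, 2]  (obs o_3=0)
backtrack: best end state = 1; path = [2, 2, 2, 1]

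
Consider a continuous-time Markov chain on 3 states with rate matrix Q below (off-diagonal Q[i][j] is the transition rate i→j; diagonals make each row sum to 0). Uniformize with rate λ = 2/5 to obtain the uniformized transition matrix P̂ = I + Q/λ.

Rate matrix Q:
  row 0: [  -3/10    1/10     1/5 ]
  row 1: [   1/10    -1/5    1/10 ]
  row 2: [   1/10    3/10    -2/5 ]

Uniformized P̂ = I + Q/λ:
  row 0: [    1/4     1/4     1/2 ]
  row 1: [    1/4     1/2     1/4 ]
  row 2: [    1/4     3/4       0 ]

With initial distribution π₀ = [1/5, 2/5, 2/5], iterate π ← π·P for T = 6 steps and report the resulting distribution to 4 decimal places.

π = [0.2500, 0.5000, 0.2500]

t=0: π = [0.2000, 0.4000, 0.4000]
t=1: π = [0.2500, 0.5500, 0.2000]
t=2: π = [0.2500, 0.4875, 0.2625]
t=3: π = [0.2500, 0.5031, 0.2469]
t=4: π = [0.2500, 0.4992, 0.2508]
t=5: π = [0.2500, 0.5002, 0.2498]
t=6: π = [0.2500, 0.5000, 0.2500]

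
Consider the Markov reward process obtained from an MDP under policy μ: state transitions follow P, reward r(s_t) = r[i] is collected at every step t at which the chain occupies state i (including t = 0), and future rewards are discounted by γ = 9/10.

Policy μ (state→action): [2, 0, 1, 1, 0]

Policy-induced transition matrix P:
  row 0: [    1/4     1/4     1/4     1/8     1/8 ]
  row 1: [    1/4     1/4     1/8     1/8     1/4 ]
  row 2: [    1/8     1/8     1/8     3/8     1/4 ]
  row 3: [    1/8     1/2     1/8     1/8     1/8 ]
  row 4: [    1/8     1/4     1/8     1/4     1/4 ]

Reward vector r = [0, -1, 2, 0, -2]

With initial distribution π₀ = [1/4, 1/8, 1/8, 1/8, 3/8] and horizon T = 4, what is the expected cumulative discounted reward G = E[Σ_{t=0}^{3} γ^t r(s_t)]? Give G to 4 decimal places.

t=0: π = [0.2500, 0.1250, 0.1250, 0.1250, 0.3750], E[r] = -0.6250, γ^t·E[r] = -0.625000, running G = -0.625000
t=1: π = [0.1719, 0.2656, 0.1563, 0.2031, 0.2031], E[r] = -0.3594, γ^t·E[r] = -0.323438, running G = -0.948438
t=2: π = [0.1797, 0.2813, 0.1465, 0.1895, 0.2031], E[r] = -0.3945, γ^t·E[r] = -0.319570, running G = -1.268008
t=3: π = [0.1826, 0.2791, 0.1475, 0.1870, 0.2039], E[r] = -0.3918, γ^t·E[r] = -0.285656, running G = -1.553663

G = -1.5537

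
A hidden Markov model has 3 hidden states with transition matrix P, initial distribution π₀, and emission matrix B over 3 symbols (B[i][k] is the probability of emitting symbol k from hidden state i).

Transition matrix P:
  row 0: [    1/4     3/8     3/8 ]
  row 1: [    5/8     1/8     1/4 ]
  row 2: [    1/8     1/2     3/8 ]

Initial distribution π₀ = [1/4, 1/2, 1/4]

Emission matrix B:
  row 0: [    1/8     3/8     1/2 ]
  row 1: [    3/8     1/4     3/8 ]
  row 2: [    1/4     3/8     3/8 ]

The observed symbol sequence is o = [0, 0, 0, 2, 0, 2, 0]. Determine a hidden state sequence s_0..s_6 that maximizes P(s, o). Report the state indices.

t=0: δ = [3.125e-02, 1.875e-01, 6.250e-02]  (obs o_0=0)
t=1: δ = [1.465e-02, 1.172e-02, 1.172e-02]  ψ = [1, 2, 1]  (obs o_1=0)
t=2: δ = [9.155e-04, 2.197e-03, 1.373e-03]  ψ = [1, 2, 0]  (obs o_2=0)
t=3: δ = [6.866e-04, 2.575e-04, 2.060e-04]  ψ = [1, 2, 1]  (obs o_3=2)
t=4: δ = [2.146e-05, 9.656e-05, 6.437e-05]  ψ = [0, 0, 0]  (obs o_4=0)
t=5: δ = [3.017e-05, 1.207e-05, 9.052e-06]  ψ = [1, 2, 1]  (obs o_5=2)
t=6: δ = [9.430e-07, 4.243e-06, 2.829e-06]  ψ = [0, 0, 0]  (obs o_6=0)
backtrack: best end state = 1; path = [1, 2, 1, 0, 1, 0, 1]

path = [1, 2, 1, 0, 1, 0, 1]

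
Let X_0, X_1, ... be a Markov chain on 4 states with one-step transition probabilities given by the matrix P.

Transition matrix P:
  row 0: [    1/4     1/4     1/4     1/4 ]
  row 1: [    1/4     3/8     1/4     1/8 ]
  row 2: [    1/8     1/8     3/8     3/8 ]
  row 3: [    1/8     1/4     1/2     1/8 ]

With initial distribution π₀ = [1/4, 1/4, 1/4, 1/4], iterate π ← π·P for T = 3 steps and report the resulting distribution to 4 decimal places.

t=0: π = [0.2500, 0.2500, 0.2500, 0.2500]
t=1: π = [0.1875, 0.2500, 0.3438, 0.2188]
t=2: π = [0.1797, 0.2383, 0.3477, 0.2344]
t=3: π = [0.1772, 0.2363, 0.3521, 0.2344]

π = [0.1772, 0.2363, 0.3521, 0.2344]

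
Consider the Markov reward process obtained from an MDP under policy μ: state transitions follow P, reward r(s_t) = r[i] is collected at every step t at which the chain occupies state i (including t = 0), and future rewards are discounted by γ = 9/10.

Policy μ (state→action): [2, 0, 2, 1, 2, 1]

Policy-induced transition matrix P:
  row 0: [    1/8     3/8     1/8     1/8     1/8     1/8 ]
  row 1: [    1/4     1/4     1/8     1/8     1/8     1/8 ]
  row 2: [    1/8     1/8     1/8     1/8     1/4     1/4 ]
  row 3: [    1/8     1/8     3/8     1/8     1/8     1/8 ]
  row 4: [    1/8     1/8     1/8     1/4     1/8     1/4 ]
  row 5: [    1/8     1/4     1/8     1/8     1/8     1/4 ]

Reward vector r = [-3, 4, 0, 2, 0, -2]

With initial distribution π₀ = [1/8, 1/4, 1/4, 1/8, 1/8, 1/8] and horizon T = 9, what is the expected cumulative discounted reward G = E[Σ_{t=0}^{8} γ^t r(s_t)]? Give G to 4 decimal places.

t=0: π = [0.1250, 0.2500, 0.2500, 0.1250, 0.1250, 0.1250], E[r] = 0.6250, γ^t·E[r] = 0.625000, running G = 0.625000
t=1: π = [0.1563, 0.2031, 0.1563, 0.1406, 0.1563, 0.1875], E[r] = 0.2500, γ^t·E[r] = 0.225000, running G = 0.850000
t=2: π = [0.1504, 0.2129, 0.1602, 0.1445, 0.1445, 0.1875], E[r] = 0.3145, γ^t·E[r] = 0.254707, running G = 1.104707
t=3: π = [0.1516, 0.2126, 0.1611, 0.1431, 0.1450, 0.1865], E[r] = 0.3088, γ^t·E[r] = 0.225143, running G = 1.329850
t=4: π = [0.1516, 0.2128, 0.1608, 0.1431, 0.1451, 0.1866], E[r] = 0.3095, γ^t·E[r] = 0.203089, running G = 1.532939
t=5: π = [0.1516, 0.2128, 0.1608, 0.1431, 0.1451, 0.1866], E[r] = 0.3096, γ^t·E[r] = 0.182836, running G = 1.715775
t=6: π = [0.1516, 0.2128, 0.1608, 0.1431, 0.1451, 0.1866], E[r] = 0.3096, γ^t·E[r] = 0.164559, running G = 1.880335
t=7: π = [0.1516, 0.2128, 0.1608, 0.1431, 0.1451, 0.1866], E[r] = 0.3096, γ^t·E[r] = 0.148103, running G = 2.028438
t=8: π = [0.1516, 0.2128, 0.1608, 0.1431, 0.1451, 0.1866], E[r] = 0.3096, γ^t·E[r] = 0.133293, running G = 2.161731

G = 2.1617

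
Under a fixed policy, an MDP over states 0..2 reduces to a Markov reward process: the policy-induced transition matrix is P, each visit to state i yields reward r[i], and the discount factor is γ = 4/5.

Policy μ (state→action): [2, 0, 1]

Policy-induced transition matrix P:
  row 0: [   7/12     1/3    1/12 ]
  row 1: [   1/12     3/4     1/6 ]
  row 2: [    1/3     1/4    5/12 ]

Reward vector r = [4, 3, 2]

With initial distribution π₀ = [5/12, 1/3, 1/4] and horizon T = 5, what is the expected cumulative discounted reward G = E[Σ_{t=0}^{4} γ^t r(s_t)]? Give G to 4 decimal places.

t=0: π = [0.4167, 0.3333, 0.2500], E[r] = 3.1667, γ^t·E[r] = 3.166667, running G = 3.166667
t=1: π = [0.3542, 0.4514, 0.1944], E[r] = 3.1597, γ^t·E[r] = 2.527778, running G = 5.694444
t=2: π = [0.3090, 0.5052, 0.1858], E[r] = 3.1233, γ^t·E[r] = 1.998889, running G = 7.693333
t=3: π = [0.2843, 0.5284, 0.1874], E[r] = 3.0969, γ^t·E[r] = 1.585630, running G = 9.278963
t=4: π = [0.2723, 0.5379, 0.1898], E[r] = 3.0825, γ^t·E[r] = 1.262593, running G = 10.541556

G = 10.5416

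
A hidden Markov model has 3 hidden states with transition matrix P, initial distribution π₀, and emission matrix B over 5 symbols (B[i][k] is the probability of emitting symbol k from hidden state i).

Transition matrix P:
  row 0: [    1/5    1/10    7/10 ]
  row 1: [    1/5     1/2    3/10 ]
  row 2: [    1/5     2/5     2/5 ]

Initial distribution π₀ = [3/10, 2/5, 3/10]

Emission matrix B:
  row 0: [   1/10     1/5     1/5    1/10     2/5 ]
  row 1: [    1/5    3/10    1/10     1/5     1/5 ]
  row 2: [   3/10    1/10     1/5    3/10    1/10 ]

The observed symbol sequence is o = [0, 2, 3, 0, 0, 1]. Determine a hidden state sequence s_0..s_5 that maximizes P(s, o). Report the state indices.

t=0: δ = [3.000e-02, 8.000e-02, 9.000e-02]  (obs o_0=0)
t=1: δ = [3.600e-03, 4.000e-03, 7.200e-03]  ψ = [2, 1, 2]  (obs o_1=2)
t=2: δ = [1.440e-04, 5.760e-04, 8.640e-04]  ψ = [2, 2, 2]  (obs o_2=3)
t=3: δ = [1.728e-05, 6.912e-05, 1.037e-04]  ψ = [2, 2, 2]  (obs o_3=0)
t=4: δ = [2.074e-06, 8.294e-06, 1.244e-05]  ψ = [2, 2, 2]  (obs o_4=0)
t=5: δ = [4.977e-07, 1.493e-06, 4.977e-07]  ψ = [2, 2, 2]  (obs o_5=1)
backtrack: best end state = 1; path = [2, 2, 2, 2, 2, 1]

path = [2, 2, 2, 2, 2, 1]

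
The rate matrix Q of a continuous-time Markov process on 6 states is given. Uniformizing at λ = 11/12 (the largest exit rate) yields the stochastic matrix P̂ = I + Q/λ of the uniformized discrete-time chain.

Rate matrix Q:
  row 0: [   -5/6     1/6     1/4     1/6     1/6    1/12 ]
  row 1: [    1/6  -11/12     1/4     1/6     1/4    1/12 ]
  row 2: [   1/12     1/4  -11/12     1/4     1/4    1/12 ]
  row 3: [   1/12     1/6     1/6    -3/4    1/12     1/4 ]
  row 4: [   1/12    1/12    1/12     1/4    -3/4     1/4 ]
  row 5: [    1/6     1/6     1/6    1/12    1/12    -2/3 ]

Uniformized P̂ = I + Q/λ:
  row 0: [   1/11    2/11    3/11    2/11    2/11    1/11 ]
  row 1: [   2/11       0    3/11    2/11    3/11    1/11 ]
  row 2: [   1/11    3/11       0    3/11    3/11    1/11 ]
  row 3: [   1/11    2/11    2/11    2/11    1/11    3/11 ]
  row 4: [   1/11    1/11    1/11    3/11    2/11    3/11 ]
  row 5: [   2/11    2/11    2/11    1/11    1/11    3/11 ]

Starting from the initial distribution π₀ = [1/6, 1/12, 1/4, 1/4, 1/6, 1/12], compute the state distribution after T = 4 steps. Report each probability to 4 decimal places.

t=0: π = [0.1667, 0.0833, 0.2500, 0.2500, 0.1667, 0.0833]
t=1: π = [0.1061, 0.1742, 0.1439, 0.2121, 0.1818, 0.1818]
t=2: π = [0.1233, 0.1467, 0.1646, 0.1949, 0.1749, 0.1956]
t=3: π = [0.1220, 0.1542, 0.1605, 0.1949, 0.1746, 0.1937]
t=4: π = [0.1225, 0.1525, 0.1619, 0.1947, 0.1751, 0.1933]

π = [0.1225, 0.1525, 0.1619, 0.1947, 0.1751, 0.1933]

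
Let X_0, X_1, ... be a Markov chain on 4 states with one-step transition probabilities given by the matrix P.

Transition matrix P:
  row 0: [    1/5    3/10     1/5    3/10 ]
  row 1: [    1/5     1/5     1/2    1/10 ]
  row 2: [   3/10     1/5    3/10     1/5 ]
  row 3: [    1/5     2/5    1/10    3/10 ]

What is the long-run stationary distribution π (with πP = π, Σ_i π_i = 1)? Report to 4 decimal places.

π = [0.2287, 0.2665, 0.2868, 0.2180]

Balance equations π_j = Σ_i π_i·P[i][j]:
  π_0 = 1/5·π_0 + 1/5·π_1 + 3/10·π_2 + 1/5·π_3
  π_1 = 3/10·π_0 + 1/5·π_1 + 1/5·π_2 + 2/5·π_3
  π_2 = 1/5·π_0 + 1/2·π_1 + 3/10·π_2 + 1/10·π_3
  normalize: π_0 + π_1 + π_2 + π_3 = 1
Solving the linear system gives exactly π = [59/258, 275/1032, 37/129, 75/344].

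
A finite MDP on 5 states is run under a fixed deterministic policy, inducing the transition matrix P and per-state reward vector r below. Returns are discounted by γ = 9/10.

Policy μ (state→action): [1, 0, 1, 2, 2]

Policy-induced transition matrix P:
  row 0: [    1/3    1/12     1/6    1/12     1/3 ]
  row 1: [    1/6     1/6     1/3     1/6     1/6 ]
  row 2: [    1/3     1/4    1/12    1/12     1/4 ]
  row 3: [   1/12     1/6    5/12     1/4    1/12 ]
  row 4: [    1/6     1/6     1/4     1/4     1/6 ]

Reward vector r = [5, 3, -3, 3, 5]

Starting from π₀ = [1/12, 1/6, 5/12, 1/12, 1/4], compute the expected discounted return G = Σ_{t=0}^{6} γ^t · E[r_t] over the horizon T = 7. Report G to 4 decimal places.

G = 11.8211

t=0: π = [0.0833, 0.1667, 0.4167, 0.0833, 0.2500], E[r] = 1.1667, γ^t·E[r] = 1.166667, running G = 1.166667
t=1: π = [0.2431, 0.1944, 0.2014, 0.1528, 0.2083], E[r] = 2.6944, γ^t·E[r] = 2.425000, running G = 3.591667
t=2: π = [0.2280, 0.1632, 0.2378, 0.1597, 0.2112], E[r] = 2.4514, γ^t·E[r] = 1.985625, running G = 5.577292
t=3: π = [0.2310, 0.1675, 0.2316, 0.1588, 0.2112], E[r] = 2.4949, γ^t·E[r] = 1.818773, running G = 7.396065
t=4: π = [0.2305, 0.1667, 0.2326, 0.1589, 0.2112], E[r] = 2.4881, γ^t·E[r] = 1.632451, running G = 9.028516
t=5: π = [0.2306, 0.1668, 0.2324, 0.1589, 0.2112], E[r] = 2.4892, γ^t·E[r] = 1.469843, running G = 10.498358
t=6: π = [0.2306, 0.1668, 0.2324, 0.1589, 0.2112], E[r] = 2.4890, γ^t·E[r] = 1.322760, running G = 11.821119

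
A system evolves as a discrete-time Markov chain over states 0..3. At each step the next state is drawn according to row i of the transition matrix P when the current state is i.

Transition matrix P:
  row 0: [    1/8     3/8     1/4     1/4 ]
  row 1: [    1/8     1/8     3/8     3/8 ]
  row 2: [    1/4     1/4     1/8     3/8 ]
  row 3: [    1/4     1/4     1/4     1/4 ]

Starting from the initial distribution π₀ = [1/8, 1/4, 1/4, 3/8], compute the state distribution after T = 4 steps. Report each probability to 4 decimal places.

π = [0.1952, 0.2439, 0.2492, 0.3117]

t=0: π = [0.1250, 0.2500, 0.2500, 0.3750]
t=1: π = [0.2031, 0.2344, 0.2500, 0.3125]
t=2: π = [0.1953, 0.2461, 0.2480, 0.3105]
t=3: π = [0.1948, 0.2437, 0.2498, 0.3118]
t=4: π = [0.1952, 0.2439, 0.2492, 0.3117]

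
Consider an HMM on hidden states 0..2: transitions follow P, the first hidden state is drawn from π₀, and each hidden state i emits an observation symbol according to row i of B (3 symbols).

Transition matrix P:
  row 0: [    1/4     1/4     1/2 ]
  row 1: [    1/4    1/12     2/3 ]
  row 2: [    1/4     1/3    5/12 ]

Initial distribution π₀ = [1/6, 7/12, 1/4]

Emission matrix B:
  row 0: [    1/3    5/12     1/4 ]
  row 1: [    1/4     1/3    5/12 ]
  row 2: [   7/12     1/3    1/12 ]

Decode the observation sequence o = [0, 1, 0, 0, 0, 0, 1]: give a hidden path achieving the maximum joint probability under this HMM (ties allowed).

t=0: δ = [5.556e-02, 1.458e-01, 1.458e-01]  (obs o_0=0)
t=1: δ = [1.519e-02, 1.620e-02, 3.241e-02]  ψ = [1, 2, 1]  (obs o_1=1)
t=2: δ = [2.701e-03, 2.701e-03, 7.877e-03]  ψ = [2, 2, 2]  (obs o_2=0)
t=3: δ = [6.564e-04, 6.564e-04, 1.915e-03]  ψ = [2, 2, 2]  (obs o_3=0)
t=4: δ = [1.595e-04, 1.595e-04, 4.653e-04]  ψ = [2, 2, 2]  (obs o_4=0)
t=5: δ = [3.878e-05, 3.878e-05, 1.131e-04]  ψ = [2, 2, 2]  (obs o_5=0)
t=6: δ = [1.178e-05, 1.257e-05, 1.571e-05]  ψ = [2, 2, 2]  (obs o_6=1)
backtrack: best end state = 2; path = [1, 2, 2, 2, 2, 2, 2]

path = [1, 2, 2, 2, 2, 2, 2]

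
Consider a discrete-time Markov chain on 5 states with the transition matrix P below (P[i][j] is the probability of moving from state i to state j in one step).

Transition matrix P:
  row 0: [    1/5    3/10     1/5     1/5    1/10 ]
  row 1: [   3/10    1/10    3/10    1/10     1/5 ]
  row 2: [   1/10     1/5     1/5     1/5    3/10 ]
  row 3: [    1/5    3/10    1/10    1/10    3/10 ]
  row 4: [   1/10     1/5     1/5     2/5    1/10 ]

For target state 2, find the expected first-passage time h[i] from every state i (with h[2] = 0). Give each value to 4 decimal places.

First-step conditioning: h[2] = 0; for i ≠ 2, h[i] = 1 + Σ_k P[i][k]·h[k].
  h[0] = 1 + 1/5·h[0] + 3/10·h[1] + 1/5·h[3] + 1/10·h[4]
  h[1] = 1 + 3/10·h[0] + 1/10·h[1] + 1/10·h[3] + 1/5·h[4]
  h[3] = 1 + 1/5·h[0] + 3/10·h[1] + 1/10·h[3] + 3/10·h[4]
  h[4] = 1 + 1/10·h[0] + 1/5·h[1] + 2/5·h[3] + 1/10·h[4]
Solving the 4×4 linear system over states ≠ 2 gives exactly h = [2135/437, 1945/437, 0, 2340/437, 2195/437] (h[2] = 0 is the target).

h = [4.8856, 4.4508, 0.0000, 5.3547, 5.0229]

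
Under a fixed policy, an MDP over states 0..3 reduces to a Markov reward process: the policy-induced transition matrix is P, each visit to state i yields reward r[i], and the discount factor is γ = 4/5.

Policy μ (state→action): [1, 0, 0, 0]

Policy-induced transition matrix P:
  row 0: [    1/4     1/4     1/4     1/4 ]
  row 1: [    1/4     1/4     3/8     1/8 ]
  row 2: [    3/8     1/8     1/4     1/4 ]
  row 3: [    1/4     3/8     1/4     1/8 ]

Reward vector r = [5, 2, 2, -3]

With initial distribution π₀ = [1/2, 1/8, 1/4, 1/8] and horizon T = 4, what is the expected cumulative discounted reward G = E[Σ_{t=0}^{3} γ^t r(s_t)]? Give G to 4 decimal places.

t=0: π = [0.5000, 0.1250, 0.2500, 0.1250], E[r] = 2.8750, γ^t·E[r] = 2.875000, running G = 2.875000
t=1: π = [0.2813, 0.2344, 0.2656, 0.2188], E[r] = 1.7500, γ^t·E[r] = 1.400000, running G = 4.275000
t=2: π = [0.2832, 0.2441, 0.2793, 0.1934], E[r] = 1.8828, γ^t·E[r] = 1.205000, running G = 5.480000
t=3: π = [0.2849, 0.2393, 0.2805, 0.1953], E[r] = 1.8782, γ^t·E[r] = 0.961625, running G = 6.441625

G = 6.4416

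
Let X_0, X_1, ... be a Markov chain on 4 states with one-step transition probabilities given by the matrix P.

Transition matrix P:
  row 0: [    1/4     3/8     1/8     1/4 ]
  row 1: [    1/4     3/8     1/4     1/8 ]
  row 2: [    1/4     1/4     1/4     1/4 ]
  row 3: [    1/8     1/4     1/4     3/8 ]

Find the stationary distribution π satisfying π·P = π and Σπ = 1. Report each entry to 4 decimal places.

π = [0.2199, 0.3171, 0.2225, 0.2404]

Balance equations π_j = Σ_i π_i·P[i][j]:
  π_0 = 1/4·π_0 + 1/4·π_1 + 1/4·π_2 + 1/8·π_3
  π_1 = 3/8·π_0 + 3/8·π_1 + 1/4·π_2 + 1/4·π_3
  π_2 = 1/8·π_0 + 1/4·π_1 + 1/4·π_2 + 1/4·π_3
  normalize: π_0 + π_1 + π_2 + π_3 = 1
Solving the linear system gives exactly π = [86/391, 124/391, 87/391, 94/391].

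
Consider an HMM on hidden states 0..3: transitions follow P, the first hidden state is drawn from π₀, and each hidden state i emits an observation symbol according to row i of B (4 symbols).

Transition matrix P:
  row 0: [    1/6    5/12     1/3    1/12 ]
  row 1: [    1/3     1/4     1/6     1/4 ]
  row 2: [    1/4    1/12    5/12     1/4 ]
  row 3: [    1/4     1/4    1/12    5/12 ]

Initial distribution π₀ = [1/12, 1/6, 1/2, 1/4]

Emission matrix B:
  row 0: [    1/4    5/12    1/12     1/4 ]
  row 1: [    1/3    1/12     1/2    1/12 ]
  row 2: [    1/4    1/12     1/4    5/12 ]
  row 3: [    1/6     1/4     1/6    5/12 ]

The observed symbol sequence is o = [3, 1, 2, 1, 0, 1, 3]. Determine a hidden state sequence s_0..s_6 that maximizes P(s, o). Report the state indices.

path = [2, 0, 1, 0, 1, 0, 2]

t=0: δ = [2.083e-02, 1.389e-02, 2.083e-01, 1.042e-01]  (obs o_0=3)
t=1: δ = [2.170e-02, 2.170e-03, 7.234e-03, 1.302e-02]  ψ = [2, 3, 2, 2]  (obs o_1=1)
t=2: δ = [3.014e-04, 4.521e-03, 1.808e-03, 9.042e-04]  ψ = [0, 0, 0, 3]  (obs o_2=2)
t=3: δ = [6.279e-04, 9.419e-05, 6.279e-05, 2.826e-04]  ψ = [1, 1, 1, 1]  (obs o_3=1)
t=4: δ = [2.616e-05, 8.721e-05, 5.233e-05, 1.962e-05]  ψ = [0, 0, 0, 3]  (obs o_4=0)
t=5: δ = [1.211e-05, 1.817e-06, 1.817e-06, 5.451e-06]  ψ = [1, 1, 2, 1]  (obs o_5=1)
t=6: δ = [5.047e-07, 4.206e-07, 1.682e-06, 9.463e-07]  ψ = [0, 0, 0, 3]  (obs o_6=3)
backtrack: best end state = 2; path = [2, 0, 1, 0, 1, 0, 2]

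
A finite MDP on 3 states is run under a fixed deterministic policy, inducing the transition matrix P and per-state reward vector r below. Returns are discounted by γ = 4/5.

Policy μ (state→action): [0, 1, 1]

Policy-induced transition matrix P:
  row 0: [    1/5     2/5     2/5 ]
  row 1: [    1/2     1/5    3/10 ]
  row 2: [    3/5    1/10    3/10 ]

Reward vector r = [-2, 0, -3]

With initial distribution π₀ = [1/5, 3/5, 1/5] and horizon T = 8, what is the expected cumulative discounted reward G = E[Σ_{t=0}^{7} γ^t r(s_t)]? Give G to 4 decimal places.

t=0: π = [0.2000, 0.6000, 0.2000], E[r] = -1.0000, γ^t·E[r] = -1.000000, running G = -1.000000
t=1: π = [0.4600, 0.2200, 0.3200], E[r] = -1.8800, γ^t·E[r] = -1.504000, running G = -2.504000
t=2: π = [0.3940, 0.2600, 0.3460], E[r] = -1.8260, γ^t·E[r] = -1.168640, running G = -3.672640
t=3: π = [0.4164, 0.2442, 0.3394], E[r] = -1.8510, γ^t·E[r] = -0.947712, running G = -4.620352
t=4: π = [0.4090, 0.2493, 0.3416], E[r] = -1.8430, γ^t·E[r] = -0.754876, running G = -5.375228
t=5: π = [0.4115, 0.2476, 0.3409], E[r] = -1.8456, γ^t·E[r] = -0.604773, running G = -5.980002
t=6: π = [0.4107, 0.2482, 0.3411], E[r] = -1.8447, γ^t·E[r] = -0.483588, running G = -6.463590
t=7: π = [0.4109, 0.2480, 0.3411], E[r] = -1.8450, γ^t·E[r] = -0.386932, running G = -6.850522

G = -6.8505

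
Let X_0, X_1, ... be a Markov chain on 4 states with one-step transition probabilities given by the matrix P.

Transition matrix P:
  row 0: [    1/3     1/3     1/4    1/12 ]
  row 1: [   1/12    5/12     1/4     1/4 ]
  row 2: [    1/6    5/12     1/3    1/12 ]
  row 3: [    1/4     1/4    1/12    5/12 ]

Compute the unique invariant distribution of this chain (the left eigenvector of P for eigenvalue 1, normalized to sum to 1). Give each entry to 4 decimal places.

Balance equations π_j = Σ_i π_i·P[i][j]:
  π_0 = 1/3·π_0 + 1/12·π_1 + 1/6·π_2 + 1/4·π_3
  π_1 = 1/3·π_0 + 5/12·π_1 + 5/12·π_2 + 1/4·π_3
  π_2 = 1/4·π_0 + 1/4·π_1 + 1/3·π_2 + 1/12·π_3
  normalize: π_0 + π_1 + π_2 + π_3 = 1
Solving the linear system gives exactly π = [92/497, 363/994, 116/497, 215/994].

π = [0.1851, 0.3652, 0.2334, 0.2163]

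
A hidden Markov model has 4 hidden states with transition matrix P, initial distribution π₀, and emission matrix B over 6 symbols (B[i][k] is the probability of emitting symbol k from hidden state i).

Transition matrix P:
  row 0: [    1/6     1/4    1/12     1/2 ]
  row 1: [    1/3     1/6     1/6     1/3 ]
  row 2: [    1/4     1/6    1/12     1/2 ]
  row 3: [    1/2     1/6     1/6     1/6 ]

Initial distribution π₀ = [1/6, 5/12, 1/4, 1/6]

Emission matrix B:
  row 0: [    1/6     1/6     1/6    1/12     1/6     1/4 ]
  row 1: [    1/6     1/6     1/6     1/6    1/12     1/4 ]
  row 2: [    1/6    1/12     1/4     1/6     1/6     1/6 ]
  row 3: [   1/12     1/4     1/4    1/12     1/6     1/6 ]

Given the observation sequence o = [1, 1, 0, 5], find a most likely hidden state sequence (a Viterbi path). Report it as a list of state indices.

t=0: δ = [2.778e-02, 6.944e-02, 2.083e-02, 4.167e-02]  (obs o_0=1)
t=1: δ = [3.858e-03, 1.929e-03, 9.645e-04, 5.787e-03]  ψ = [1, 1, 1, 1]  (obs o_1=1)
t=2: δ = [4.823e-04, 1.608e-04, 1.608e-04, 1.608e-04]  ψ = [3, 0, 3, 0]  (obs o_2=0)
t=3: δ = [2.009e-05, 3.014e-05, 6.698e-06, 4.019e-05]  ψ = [0, 0, 0, 0]  (obs o_3=5)
backtrack: best end state = 3; path = [1, 3, 0, 3]

path = [1, 3, 0, 3]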